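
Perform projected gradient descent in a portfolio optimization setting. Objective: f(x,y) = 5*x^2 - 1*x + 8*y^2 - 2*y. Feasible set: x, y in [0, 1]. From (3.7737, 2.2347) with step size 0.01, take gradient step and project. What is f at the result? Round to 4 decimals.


Step 1: Compute gradient at (3.7737, 2.2347).
grad_x = 2*5*3.7737 - 1 = 36.737
grad_y = 2*8*2.2347 - 2 = 33.7552
Step 2: Gradient step.
x_raw = 3.7737 - 0.01*36.737 = 3.4063
y_raw = 2.2347 - 0.01*33.7552 = 1.8971
Step 3: Project onto [0, 1].
x_proj = clip(3.4063) = 1.0
y_proj = clip(1.8971) = 1.0
Step 4: Evaluate f.
f(1.0, 1.0) = 10.0


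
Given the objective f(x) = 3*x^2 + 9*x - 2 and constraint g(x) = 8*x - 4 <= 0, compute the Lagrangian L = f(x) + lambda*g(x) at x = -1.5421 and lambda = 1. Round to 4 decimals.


Step 1: Evaluate f(x).
f(-1.5421) = 3*(-1.5421)^2 + 9*(-1.5421) - 2 = -8.7447
Step 2: Evaluate g(x).
g(-1.5421) = 8*-1.5421 - 4 = -16.3368
Step 3: Compute Lagrangian.
L = -8.7447 + 1*-16.3368 = -25.0815


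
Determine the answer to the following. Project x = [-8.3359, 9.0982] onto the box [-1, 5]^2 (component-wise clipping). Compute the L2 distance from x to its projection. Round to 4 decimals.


Project each component onto [-1, 5].
clip(-8.3359) = -1.0, clip(9.0982) = 5.0
Projection = [-1.0, 5.0]
Squared diffs: [53.8154, 16.7952]
Distance = sqrt(70.6106) = 8.403


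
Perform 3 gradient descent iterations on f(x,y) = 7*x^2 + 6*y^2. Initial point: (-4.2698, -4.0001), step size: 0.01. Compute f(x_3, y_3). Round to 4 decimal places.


Gradient descent on f(x,y) = 7*x^2 + 6*y^2.
Starting point: (-4.2698, -4.0001), alpha = 0.01
Step 1: grad_x = 2*7*-4.2698 = -59.7772, grad_y = 2*6*-4.0001 = -48.0012
  x_1 = -4.2698 - 0.01*-59.7772 = -3.672
  y_1 = -4.0001 - 0.01*-48.0012 = -3.5201
Step 2: grad_x = 2*7*-3.672 = -51.4084, grad_y = 2*6*-3.5201 = -42.2411
  x_2 = -3.672 - 0.01*-51.4084 = -3.1579
  y_2 = -3.5201 - 0.01*-42.2411 = -3.0977
Step 3: grad_x = 2*7*-3.1579 = -44.2112, grad_y = 2*6*-3.0977 = -37.1721
  x_3 = -3.1579 - 0.01*-44.2112 = -2.7158
  y_3 = -3.0977 - 0.01*-37.1721 = -2.726
f(-2.7158, -2.726) = 7*(-2.7158)^2 + 6*(-2.726)^2 = 96.2152


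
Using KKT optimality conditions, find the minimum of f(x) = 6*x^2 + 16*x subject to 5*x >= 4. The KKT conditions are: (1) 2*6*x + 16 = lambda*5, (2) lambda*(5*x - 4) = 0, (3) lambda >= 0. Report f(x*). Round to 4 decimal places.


Step 1: Try lambda = 0 (constraint inactive).
x_unc = -16/(2*6) = -1.3333
Check: 5*-1.3333 = -6.6665 < 4 -- violated!
Step 2: Constraint must be active: 5*x = 4
x* = 4/5 = 0.8
lambda = (2*6*0.8 + 16)/5 = 5.12
Step 3: Compute optimal value.
f(x*) = 6*0.8^2 + 16*0.8 = 16.64


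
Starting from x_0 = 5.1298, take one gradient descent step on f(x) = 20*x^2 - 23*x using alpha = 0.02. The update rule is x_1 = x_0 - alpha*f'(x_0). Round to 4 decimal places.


We compute the gradient at x_0 and apply the update.
f'(x) = 40*x - 23
f'(5.1298) = 40*5.1298 - 23 = 182.192
x_1 = 5.1298 - 0.02*182.192 = 1.486


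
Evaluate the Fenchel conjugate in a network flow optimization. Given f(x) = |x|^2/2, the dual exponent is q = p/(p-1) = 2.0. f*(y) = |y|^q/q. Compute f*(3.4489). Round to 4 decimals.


The conjugate exponent q satisfies 1/p + 1/q = 1.
p = 2, so q = 2/(2 - 1) = 2.0
|y|^q = 3.4489^2.0 = 11.8949
f*(3.4489) = 11.8949 / 2.0 = 5.9475


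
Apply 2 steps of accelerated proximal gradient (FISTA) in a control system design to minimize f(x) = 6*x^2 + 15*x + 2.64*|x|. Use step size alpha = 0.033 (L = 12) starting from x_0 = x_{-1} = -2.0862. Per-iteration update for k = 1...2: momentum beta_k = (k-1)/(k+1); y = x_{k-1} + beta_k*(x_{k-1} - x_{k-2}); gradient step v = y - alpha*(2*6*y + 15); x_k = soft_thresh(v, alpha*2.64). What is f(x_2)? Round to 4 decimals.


FISTA on f(x) = 6*x^2 + 15*x + 2.64*|x|
L = 12, alpha = 0.033
Iteration 1: beta = 0.0, y = -2.0862 + 0.0*(-2.0862 + 2.0862) = -2.0862
  grad(y) = -10.0344, v = y - alpha*grad = -1.7551
  prox(v) = soft_thresh(-1.7551, 0.0871) = -1.6679
Iteration 2: beta = 0.3333, y = -1.6679 + 0.3333*(-1.6679 + 2.0862) = -1.5285
  grad(y) = -3.3423, v = y - alpha*grad = -1.4182
  prox(v) = soft_thresh(-1.4182, 0.0871) = -1.3311
f(x_2) = 6*(-1.3311)^2 + 15*(-1.3311) + 2.64*|-1.3311| = -5.8214


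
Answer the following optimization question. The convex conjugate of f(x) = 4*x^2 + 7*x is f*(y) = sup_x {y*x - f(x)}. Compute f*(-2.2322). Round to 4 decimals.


f*(y) = sup_x {y*x - a*x^2 - b*x} = sup_x {(y-b)*x - a*x^2}
FOC: (y - b) - 2a*x = 0 => x* = (y - b)/(2a)
x* = (-2.2322 - 7)/(2*4) = -1.154
f*(-2.2322) = (y-b)^2/(4a) = (-2.2322 - 7)^2/(4*4)
= 85.2335/16 = 5.3271


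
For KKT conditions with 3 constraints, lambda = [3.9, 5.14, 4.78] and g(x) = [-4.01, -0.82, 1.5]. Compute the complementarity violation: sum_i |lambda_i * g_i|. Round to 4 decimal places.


KKT complementary slackness check:
lambda_1 * g_1 = 3.9 * -4.01 = -15.639
lambda_2 * g_2 = 5.14 * -0.82 = -4.2148
lambda_3 * g_3 = 4.78 * 1.5 = 7.17
Total violation = 15.639 + 4.2148 + 7.17 = 27.0238


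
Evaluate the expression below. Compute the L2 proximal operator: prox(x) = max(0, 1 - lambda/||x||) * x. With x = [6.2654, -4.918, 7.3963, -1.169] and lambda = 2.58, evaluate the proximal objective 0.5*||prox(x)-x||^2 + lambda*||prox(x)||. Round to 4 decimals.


Step 1: Compute ||x||.
||x|| = 10.9322
Step 2: Compute scaling factor.
scale = max(0, 1 - 2.58/10.9322) = 0.764
Step 3: prox(x) = [4.7868, -3.7574, 5.6508, -0.8931]
||prox(x)|| = 8.3522
Step 4: Proximal objective.
0.5*||prox-x||^2 = 3.3282
lambda*||prox|| = 21.5487
Total = 24.877


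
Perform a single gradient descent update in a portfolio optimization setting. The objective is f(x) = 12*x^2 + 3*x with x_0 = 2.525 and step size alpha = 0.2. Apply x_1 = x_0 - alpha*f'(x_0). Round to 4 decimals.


We compute the gradient at x_0 and apply the update.
f'(x) = 24*x + 3
f'(2.525) = 24*2.525 + 3 = 63.6
x_1 = 2.525 - 0.2*63.6 = -10.195


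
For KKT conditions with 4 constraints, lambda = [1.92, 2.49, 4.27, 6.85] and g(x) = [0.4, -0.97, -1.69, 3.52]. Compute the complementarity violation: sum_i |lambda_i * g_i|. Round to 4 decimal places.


KKT complementary slackness check:
lambda_1 * g_1 = 1.92 * 0.4 = 0.768
lambda_2 * g_2 = 2.49 * -0.97 = -2.4153
lambda_3 * g_3 = 4.27 * -1.69 = -7.2163
lambda_4 * g_4 = 6.85 * 3.52 = 24.112
Total violation = 0.768 + 2.4153 + 7.2163 + 24.112 = 34.5116


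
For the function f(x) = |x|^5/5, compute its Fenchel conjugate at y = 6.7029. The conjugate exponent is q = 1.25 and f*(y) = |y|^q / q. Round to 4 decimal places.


The conjugate exponent q satisfies 1/p + 1/q = 1.
p = 5, so q = 5/(5 - 1) = 1.25
|y|^q = 6.7029^1.25 = 10.7852
f*(6.7029) = 10.7852 / 1.25 = 8.6282


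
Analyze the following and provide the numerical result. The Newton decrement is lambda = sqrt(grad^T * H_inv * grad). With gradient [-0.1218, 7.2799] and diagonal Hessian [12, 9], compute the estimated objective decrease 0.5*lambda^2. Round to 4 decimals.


Step 1: H is diagonal, so H^(-1) * g = [-0.0102, 0.8089].
Step 2: g^T H^(-1) g = sum_i g_i^2 / H_ii
  = (-0.1218)^2/12 + (7.2799)^2/9
  = 0.0012 + 5.8885 = 5.8898
Step 3: Objective decrease = 0.5 * g^T H^(-1) g = 2.9449


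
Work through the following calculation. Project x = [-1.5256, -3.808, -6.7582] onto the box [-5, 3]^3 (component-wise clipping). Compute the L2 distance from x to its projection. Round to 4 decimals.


Project each component onto [-5, 3].
clip(-1.5256) = -1.5256, clip(-3.808) = -3.808, clip(-6.7582) = -5.0
Projection = [-1.5256, -3.808, -5.0]
Squared diffs: [0.0, 0.0, 3.0913]
Distance = sqrt(3.0913) = 1.7582


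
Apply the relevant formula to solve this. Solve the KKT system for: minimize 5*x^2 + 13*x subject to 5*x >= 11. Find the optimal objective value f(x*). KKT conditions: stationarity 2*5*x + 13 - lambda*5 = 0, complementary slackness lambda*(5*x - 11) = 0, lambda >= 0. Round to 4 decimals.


Step 1: Try lambda = 0 (constraint inactive).
x_unc = -13/(2*5) = -1.3
Check: 5*-1.3 = -6.5 < 11 -- violated!
Step 2: Constraint must be active: 5*x = 11
x* = 11/5 = 2.2
lambda = (2*5*2.2 + 13)/5 = 7.0
Step 3: Compute optimal value.
f(x*) = 5*2.2^2 + 13*2.2 = 52.8


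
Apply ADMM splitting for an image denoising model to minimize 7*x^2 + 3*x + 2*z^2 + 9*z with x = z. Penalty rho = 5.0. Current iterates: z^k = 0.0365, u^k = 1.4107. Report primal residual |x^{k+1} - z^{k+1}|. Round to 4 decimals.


ADMM iteration with rho = 5.0, z^k = 0.0365, u^k = 1.4107
Step 1: x-update.
Minimize 7*x^2 + 3*x + (5.0/2)*(x - 0.0365 + 1.4107)^2
FOC: (2*7 + 5.0)*x = -3 + 5.0*(0.0365 - 1.4107)
x^{k+1} = -0.5195
Step 2: z-update.
Minimize 2*z^2 + 9*z + (5.0/2)*(-0.5195 - z + 1.4107)^2
FOC: (2*2 + 5.0)*z = -9 + 5.0*(-0.5195 + 1.4107)
z^{k+1} = -0.5049
Step 3: u-update.
u^{k+1} = 1.4107 - 0.5195 + 0.5049 = 1.3961
Step 4: Primal residual = |-0.5195 + 0.5049| = 0.0146


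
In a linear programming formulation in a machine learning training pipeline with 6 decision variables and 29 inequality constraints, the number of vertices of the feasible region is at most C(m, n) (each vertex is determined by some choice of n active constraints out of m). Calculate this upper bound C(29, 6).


Each vertex corresponds to some choice of n active constraints out of m, so the number of vertices is at most C(m, n) = m! / (n!(m-n)!).
m = 29, n = 6
Numerator: 29 * 28 * 27 * 26 * 25 * 24
Denominator: 6! = 720
C(29, 6) = 475020


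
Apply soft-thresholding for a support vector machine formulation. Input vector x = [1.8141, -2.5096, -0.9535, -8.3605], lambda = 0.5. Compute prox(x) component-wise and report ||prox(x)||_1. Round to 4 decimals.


Soft-thresholding with lambda = 0.5:
prox(1.8141) = sign(1.8141)*max(|1.8141| - 0.5, 0) = 1.3141
prox(-2.5096) = sign(-2.5096)*max(|-2.5096| - 0.5, 0) = -2.0096
prox(-0.9535) = sign(-0.9535)*max(|-0.9535| - 0.5, 0) = -0.4535
prox(-8.3605) = sign(-8.3605)*max(|-8.3605| - 0.5, 0) = -7.8605
prox(x) = [1.3141, -2.0096, -0.4535, -7.8605]
||prox(x)||_1 = 1.3141 + 2.0096 + 0.4535 + 7.8605 = 11.6377


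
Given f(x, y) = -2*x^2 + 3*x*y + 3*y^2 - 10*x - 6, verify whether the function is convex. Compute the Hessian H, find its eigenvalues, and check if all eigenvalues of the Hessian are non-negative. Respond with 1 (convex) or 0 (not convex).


The Hessian of f(x,y) = -2*x^2 + 3*x*y + 3*y^2 - 10*x - 6 is:
H = [[-4, 3], [3, 6]]
Trace = -4 + 6 = 2
Determinant = -4*6 - (3)^2 = -33
Discriminant = (2)^2 - 4*-33 = 136.0
Eigenvalues: lambda_1 = -4.831, lambda_2 = 6.831
The function is not convex.

0


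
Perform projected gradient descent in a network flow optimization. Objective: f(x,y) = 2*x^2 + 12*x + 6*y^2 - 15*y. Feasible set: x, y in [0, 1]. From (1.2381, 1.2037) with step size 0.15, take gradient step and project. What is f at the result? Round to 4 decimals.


Step 1: Compute gradient at (1.2381, 1.2037).
grad_x = 2*2*1.2381 + 12 = 16.9524
grad_y = 2*6*1.2037 - 15 = -0.5556
Step 2: Gradient step.
x_raw = 1.2381 - 0.15*16.9524 = -1.3048
y_raw = 1.2037 - 0.15*-0.5556 = 1.287
Step 3: Project onto [0, 1].
x_proj = clip(-1.3048) = 0.0
y_proj = clip(1.287) = 1.0
Step 4: Evaluate f.
f(0.0, 1.0) = -9.0


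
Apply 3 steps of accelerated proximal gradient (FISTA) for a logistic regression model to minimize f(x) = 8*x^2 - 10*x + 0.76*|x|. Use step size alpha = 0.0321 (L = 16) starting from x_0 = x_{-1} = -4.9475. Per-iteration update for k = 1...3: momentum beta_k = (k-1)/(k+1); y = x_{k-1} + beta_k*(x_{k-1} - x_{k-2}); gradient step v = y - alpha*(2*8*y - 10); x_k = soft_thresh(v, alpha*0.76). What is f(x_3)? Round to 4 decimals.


FISTA on f(x) = 8*x^2 - 10*x + 0.76*|x|
L = 16, alpha = 0.0321
Iteration 1: beta = 0.0, y = -4.9475 + 0.0*(-4.9475 + 4.9475) = -4.9475
  grad(y) = -89.16, v = y - alpha*grad = -2.0855
  prox(v) = soft_thresh(-2.0855, 0.0244) = -2.0611
Iteration 2: beta = 0.3333, y = -2.0611 + 0.3333*(-2.0611 + 4.9475) = -1.0989
  grad(y) = -27.5828, v = y - alpha*grad = -0.2135
  prox(v) = soft_thresh(-0.2135, 0.0244) = -0.1891
Iteration 3: beta = 0.5, y = -0.1891 + 0.5*(-0.1891 + 2.0611) = 0.7469
  grad(y) = 1.9496, v = y - alpha*grad = 0.6843
  prox(v) = soft_thresh(0.6843, 0.0244) = 0.6599
f(x_3) = 8*0.6599^2 - 10*0.6599 + 0.76*|0.6599| = -2.6138


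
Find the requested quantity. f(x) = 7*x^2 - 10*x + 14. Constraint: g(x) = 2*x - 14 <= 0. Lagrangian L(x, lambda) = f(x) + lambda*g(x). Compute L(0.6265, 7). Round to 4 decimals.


Step 1: Evaluate f(x).
f(0.6265) = 7*0.6265^2 - 10*0.6265 + 14 = 10.4825
Step 2: Evaluate g(x).
g(0.6265) = 2*0.6265 - 14 = -12.747
Step 3: Compute Lagrangian.
L = 10.4825 + 7*-12.747 = -78.7465


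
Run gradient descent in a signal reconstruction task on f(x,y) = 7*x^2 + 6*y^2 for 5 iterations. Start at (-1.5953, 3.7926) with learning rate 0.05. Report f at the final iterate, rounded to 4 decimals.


Gradient descent on f(x,y) = 7*x^2 + 6*y^2.
Starting point: (-1.5953, 3.7926), alpha = 0.05
Step 1: grad_x = 2*7*-1.5953 = -22.3342, grad_y = 2*6*3.7926 = 45.5112
  x_1 = -1.5953 - 0.05*-22.3342 = -0.4786
  y_1 = 3.7926 - 0.05*45.5112 = 1.517
Step 2: grad_x = 2*7*-0.4786 = -6.7003, grad_y = 2*6*1.517 = 18.2045
  x_2 = -0.4786 - 0.05*-6.7003 = -0.1436
  y_2 = 1.517 - 0.05*18.2045 = 0.6068
Step 3: grad_x = 2*7*-0.1436 = -2.0101, grad_y = 2*6*0.6068 = 7.2818
  x_3 = -0.1436 - 0.05*-2.0101 = -0.0431
  y_3 = 0.6068 - 0.05*7.2818 = 0.2427
Step 4: grad_x = 2*7*-0.0431 = -0.603, grad_y = 2*6*0.2427 = 2.9127
  x_4 = -0.0431 - 0.05*-0.603 = -0.0129
  y_4 = 0.2427 - 0.05*2.9127 = 0.0971
Step 5: grad_x = 2*7*-0.0129 = -0.1809, grad_y = 2*6*0.0971 = 1.1651
  x_5 = -0.0129 - 0.05*-0.1809 = -0.0039
  y_5 = 0.0971 - 0.05*1.1651 = 0.0388
f(-0.0039, 0.0388) = 7*(-0.0039)^2 + 6*0.0388^2 = 0.0092


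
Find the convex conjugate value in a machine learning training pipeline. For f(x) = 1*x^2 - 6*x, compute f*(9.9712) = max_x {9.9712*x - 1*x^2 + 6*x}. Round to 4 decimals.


f*(y) = sup_x {y*x - a*x^2 - b*x} = sup_x {(y-b)*x - a*x^2}
FOC: (y - b) - 2a*x = 0 => x* = (y - b)/(2a)
x* = (9.9712 + 6)/(2*1) = 7.9856
f*(9.9712) = (y-b)^2/(4a) = (9.9712 + 6)^2/(4*1)
= 255.0792/4 = 63.7698


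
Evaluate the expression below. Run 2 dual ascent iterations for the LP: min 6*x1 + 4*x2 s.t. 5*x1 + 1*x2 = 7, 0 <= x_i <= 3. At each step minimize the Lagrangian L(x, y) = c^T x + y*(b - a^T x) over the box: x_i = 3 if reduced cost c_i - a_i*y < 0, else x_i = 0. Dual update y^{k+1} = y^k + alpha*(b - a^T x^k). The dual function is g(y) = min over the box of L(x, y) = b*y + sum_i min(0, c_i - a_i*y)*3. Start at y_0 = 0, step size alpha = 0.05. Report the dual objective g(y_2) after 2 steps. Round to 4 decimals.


Dual ascent for LP: min 6*x1 + 4*x2, 5*x1 + 1*x2 = 7, 0 <= x_i <= 3
Step 1: y^k = 0.0, reduced costs: (6.0, 4.0)
  x^k = (0.0, 0.0), subgradient = b - a^T x = 7.0
  y^{k+1} = 0.0 + 0.05*7.0 = 0.35
Step 2: y^k = 0.35, reduced costs: (4.25, 3.65)
  x^k = (0.0, 0.0), subgradient = b - a^T x = 7.0
  y^{k+1} = 0.35 + 0.05*7.0 = 0.7
Dual objective at y_2 = 0.7: reduced costs (2.5, 3.3), box minimizer x = (0.0, 0.0)
g(y_2) = b*y + (c1 - a1*y)*x1 + (c2 - a2*y)*x2 = 7*0.7 + 2.5*0.0 + 3.3*0.0 = 4.9 + 0.0 + 0.0 = 4.9


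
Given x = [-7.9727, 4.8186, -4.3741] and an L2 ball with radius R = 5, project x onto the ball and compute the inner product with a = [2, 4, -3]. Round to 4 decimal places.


Step 1: Compute ||x|| (intermediates to 6 decimals).
||x|| = sqrt((-7.9727)^2 + 4.8186^2 + (-4.3741)^2) = 10.291531
Step 2: Project.
Since ||x|| > R, scale = R/||x|| = 5/10.291531 = 0.485836, proj(x) = scale * x
proj(x) = [-3.873425, 2.341049, -2.125095]
Step 3: Dot product.
a^T * proj(x) = 2*(-3.873425) + 4*2.341049 - 3*(-2.125095) = 7.9926


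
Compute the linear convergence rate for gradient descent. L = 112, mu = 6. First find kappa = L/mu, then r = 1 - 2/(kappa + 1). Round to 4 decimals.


Step 1: Compute the condition number.
kappa = L/mu = 112/6 = 18.6667
Step 2: Compute the convergence rate.
r = 1 - 2/(kappa + 1) = 1 - 2*mu/(L + mu) = (L - mu)/(L + mu) = 106/118 = 0.8983


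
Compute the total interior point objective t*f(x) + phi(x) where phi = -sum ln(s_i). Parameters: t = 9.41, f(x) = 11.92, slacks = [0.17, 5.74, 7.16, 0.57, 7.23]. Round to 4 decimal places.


Step 1: Compute log-barrier.
ln values: [-1.772, 1.7475, 1.9685, -0.5621, 1.9782]
phi = -(-1.772 + 1.7475 + 1.9685 - 0.5621 + 1.9782) = -3.3601
Step 2: Compute augmented objective.
t*f(x) = 9.41*11.92 = 112.1672
Total = 112.1672 - 3.3601 = 108.8071


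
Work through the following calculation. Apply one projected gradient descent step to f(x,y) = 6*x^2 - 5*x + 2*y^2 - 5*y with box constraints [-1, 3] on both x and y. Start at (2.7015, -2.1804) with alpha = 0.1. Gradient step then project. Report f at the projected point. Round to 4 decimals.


Step 1: Compute gradient at (2.7015, -2.1804).
grad_x = 2*6*2.7015 - 5 = 27.418
grad_y = 2*2*-2.1804 - 5 = -13.7216
Step 2: Gradient step.
x_raw = 2.7015 - 0.1*27.418 = -0.0403
y_raw = -2.1804 - 0.1*-13.7216 = -0.8082
Step 3: Project onto [-1, 3].
x_proj = clip(-0.0403) = -0.0403
y_proj = clip(-0.8082) = -0.8082
Step 4: Evaluate f.
f(-0.0403, -0.8082) = 5.5589


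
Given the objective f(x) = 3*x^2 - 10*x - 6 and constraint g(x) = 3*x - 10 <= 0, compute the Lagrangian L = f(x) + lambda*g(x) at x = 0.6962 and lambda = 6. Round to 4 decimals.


Step 1: Evaluate f(x).
f(0.6962) = 3*0.6962^2 - 10*0.6962 - 6 = -11.5079
Step 2: Evaluate g(x).
g(0.6962) = 3*0.6962 - 10 = -7.9114
Step 3: Compute Lagrangian.
L = -11.5079 + 6*-7.9114 = -58.9763


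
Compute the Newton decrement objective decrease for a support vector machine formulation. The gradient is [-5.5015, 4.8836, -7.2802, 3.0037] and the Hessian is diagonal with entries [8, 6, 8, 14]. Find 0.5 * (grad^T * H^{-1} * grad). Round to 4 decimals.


Step 1: H is diagonal, so H^(-1) * g = [-0.6877, 0.8139, -0.91, 0.2146].
Step 2: g^T H^(-1) g = sum_i g_i^2 / H_ii
  = (-5.5015)^2/8 + (4.8836)^2/6 + (-7.2802)^2/8 + (3.0037)^2/14
  = 3.7833 + 3.9749 + 6.6252 + 0.6444 = 15.0278
Step 3: Objective decrease = 0.5 * g^T H^(-1) g = 7.5139


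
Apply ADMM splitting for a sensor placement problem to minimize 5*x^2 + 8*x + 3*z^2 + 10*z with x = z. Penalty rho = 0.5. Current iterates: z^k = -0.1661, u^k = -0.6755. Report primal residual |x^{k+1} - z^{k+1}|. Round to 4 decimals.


ADMM iteration with rho = 0.5, z^k = -0.1661, u^k = -0.6755
Step 1: x-update.
Minimize 5*x^2 + 8*x + (0.5/2)*(x + 0.1661 - 0.6755)^2
FOC: (2*5 + 0.5)*x = -8 + 0.5*(-0.1661 + 0.6755)
x^{k+1} = -0.7376
Step 2: z-update.
Minimize 3*z^2 + 10*z + (0.5/2)*(-0.7376 - z - 0.6755)^2
FOC: (2*3 + 0.5)*z = -10 + 0.5*(-0.7376 - 0.6755)
z^{k+1} = -1.6472
Step 3: u-update.
u^{k+1} = -0.6755 - 0.7376 + 1.6472 = 0.234
Step 4: Primal residual = |-0.7376 + 1.6472| = 0.9095


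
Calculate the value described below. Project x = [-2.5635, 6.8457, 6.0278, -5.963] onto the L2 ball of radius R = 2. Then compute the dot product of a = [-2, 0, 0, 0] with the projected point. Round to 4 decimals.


Step 1: Compute ||x|| (intermediates to 6 decimals).
||x|| = sqrt((-2.5635)^2 + 6.8457^2 + 6.0278^2 + (-5.963)^2) = 11.194949
Step 2: Project.
Since ||x|| > R, scale = R/||x|| = 2/11.194949 = 0.178652, proj(x) = scale * x
proj(x) = [-0.457974, 1.222998, 1.076879, -1.065302]
Step 3: Dot product.
a^T * proj(x) = -2*(-0.457974) + 0*1.222998 + 0*1.076879 + 0*(-1.065302) = 0.9159


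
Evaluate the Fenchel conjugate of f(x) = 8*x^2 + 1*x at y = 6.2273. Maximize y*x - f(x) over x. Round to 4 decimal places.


f*(y) = sup_x {y*x - a*x^2 - b*x} = sup_x {(y-b)*x - a*x^2}
FOC: (y - b) - 2a*x = 0 => x* = (y - b)/(2a)
x* = (6.2273 - 1)/(2*8) = 0.3267
f*(6.2273) = (y-b)^2/(4a) = (6.2273 - 1)^2/(4*8)
= 27.3247/32 = 0.8539


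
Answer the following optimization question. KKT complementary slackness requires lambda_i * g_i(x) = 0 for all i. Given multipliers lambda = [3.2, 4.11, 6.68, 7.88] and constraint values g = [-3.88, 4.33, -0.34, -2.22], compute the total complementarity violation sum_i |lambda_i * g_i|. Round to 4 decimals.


KKT complementary slackness check:
lambda_1 * g_1 = 3.2 * -3.88 = -12.416
lambda_2 * g_2 = 4.11 * 4.33 = 17.7963
lambda_3 * g_3 = 6.68 * -0.34 = -2.2712
lambda_4 * g_4 = 7.88 * -2.22 = -17.4936
Total violation = 12.416 + 17.7963 + 2.2712 + 17.4936 = 49.9771


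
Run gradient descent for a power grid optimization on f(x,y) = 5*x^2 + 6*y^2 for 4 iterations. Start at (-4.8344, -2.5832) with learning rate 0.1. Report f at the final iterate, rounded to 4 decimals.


Gradient descent on f(x,y) = 5*x^2 + 6*y^2.
Starting point: (-4.8344, -2.5832), alpha = 0.1
Step 1: grad_x = 2*5*-4.8344 = -48.344, grad_y = 2*6*-2.5832 = -30.9984
  x_1 = -4.8344 - 0.1*-48.344 = 0.0
  y_1 = -2.5832 - 0.1*-30.9984 = 0.5166
Step 2: grad_x = 2*5*0.0 = 0.0, grad_y = 2*6*0.5166 = 6.1997
  x_2 = 0.0 - 0.1*0.0 = 0.0
  y_2 = 0.5166 - 0.1*6.1997 = -0.1033
Step 3: grad_x = 2*5*0.0 = 0.0, grad_y = 2*6*-0.1033 = -1.2399
  x_3 = 0.0 - 0.1*0.0 = 0.0
  y_3 = -0.1033 - 0.1*-1.2399 = 0.0207
Step 4: grad_x = 2*5*0.0 = 0.0, grad_y = 2*6*0.0207 = 0.248
  x_4 = 0.0 - 0.1*0.0 = 0.0
  y_4 = 0.0207 - 0.1*0.248 = -0.0041
f(0.0, -0.0041) = 5*0.0^2 + 6*(-0.0041)^2 = 0.0001


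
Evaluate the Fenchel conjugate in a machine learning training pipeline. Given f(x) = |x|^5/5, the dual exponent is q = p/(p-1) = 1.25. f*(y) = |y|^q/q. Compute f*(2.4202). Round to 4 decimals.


The conjugate exponent q satisfies 1/p + 1/q = 1.
p = 5, so q = 5/(5 - 1) = 1.25
|y|^q = 2.4202^1.25 = 3.0187
f*(2.4202) = 3.0187 / 1.25 = 2.4149


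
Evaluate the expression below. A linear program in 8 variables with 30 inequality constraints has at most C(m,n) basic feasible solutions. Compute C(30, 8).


Each vertex corresponds to some choice of n active constraints out of m, so the number of vertices is at most C(m, n) = m! / (n!(m-n)!).
m = 30, n = 8
Numerator: 30 * 29 * 28 * 27 * 26 * 25 * 24 * 23
Denominator: 8! = 40320
C(30, 8) = 5852925


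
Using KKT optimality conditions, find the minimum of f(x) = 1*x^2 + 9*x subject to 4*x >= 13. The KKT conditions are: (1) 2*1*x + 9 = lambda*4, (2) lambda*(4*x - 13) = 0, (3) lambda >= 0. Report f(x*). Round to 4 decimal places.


Step 1: Try lambda = 0 (constraint inactive).
x_unc = -9/(2*1) = -4.5
Check: 4*-4.5 = -18.0 < 13 -- violated!
Step 2: Constraint must be active: 4*x = 13
x* = 13/4 = 3.25
lambda = (2*1*3.25 + 9)/4 = 3.875
Step 3: Compute optimal value.
f(x*) = 1*3.25^2 + 9*3.25 = 39.8125


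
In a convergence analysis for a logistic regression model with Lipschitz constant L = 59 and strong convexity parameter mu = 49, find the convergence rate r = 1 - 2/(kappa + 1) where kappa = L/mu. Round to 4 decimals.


Step 1: Compute the condition number.
kappa = L/mu = 59/49 = 1.2041
Step 2: Compute the convergence rate.
r = 1 - 2/(kappa + 1) = 1 - 2*mu/(L + mu) = (L - mu)/(L + mu) = 10/108 = 0.0926


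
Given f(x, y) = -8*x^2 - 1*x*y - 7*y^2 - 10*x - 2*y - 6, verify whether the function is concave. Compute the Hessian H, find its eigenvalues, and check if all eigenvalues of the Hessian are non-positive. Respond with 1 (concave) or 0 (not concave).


The Hessian of f(x,y) = -8*x^2 - 1*x*y - 7*y^2 - 10*x - 2*y - 6 is:
H = [[-16, -1], [-1, -14]]
Trace = -16 - 14 = -30
Determinant = -16*-14 - (-1)^2 = 223
Discriminant = (-30)^2 - 4*223 = 8.0
Eigenvalues: lambda_1 = -16.4142, lambda_2 = -13.5858
The function is concave.

1


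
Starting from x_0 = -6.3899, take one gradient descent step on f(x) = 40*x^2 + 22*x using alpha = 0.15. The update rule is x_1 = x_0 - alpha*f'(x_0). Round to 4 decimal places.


We compute the gradient at x_0 and apply the update.
f'(x) = 80*x + 22
f'(-6.3899) = 80*-6.3899 + 22 = -489.192
x_1 = -6.3899 - 0.15*-489.192 = 66.9889


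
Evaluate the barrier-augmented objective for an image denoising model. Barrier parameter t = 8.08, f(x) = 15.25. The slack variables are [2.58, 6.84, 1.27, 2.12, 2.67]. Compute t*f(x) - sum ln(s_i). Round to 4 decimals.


Step 1: Compute log-barrier.
ln values: [0.9478, 1.9228, 0.239, 0.7514, 0.9821]
phi = -(0.9478 + 1.9228 + 0.239 + 0.7514 + 0.9821) = -4.8431
Step 2: Compute augmented objective.
t*f(x) = 8.08*15.25 = 123.22
Total = 123.22 - 4.8431 = 118.3769


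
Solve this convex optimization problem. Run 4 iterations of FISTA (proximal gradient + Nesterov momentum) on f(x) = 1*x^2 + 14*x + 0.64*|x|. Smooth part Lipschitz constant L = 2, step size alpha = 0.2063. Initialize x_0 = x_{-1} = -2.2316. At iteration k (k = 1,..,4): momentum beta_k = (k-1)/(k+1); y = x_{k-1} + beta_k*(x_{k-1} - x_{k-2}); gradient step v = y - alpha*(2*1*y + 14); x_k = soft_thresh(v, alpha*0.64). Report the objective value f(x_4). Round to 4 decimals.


FISTA on f(x) = 1*x^2 + 14*x + 0.64*|x|
L = 2, alpha = 0.2063
Iteration 1: beta = 0.0, y = -2.2316 + 0.0*(-2.2316 + 2.2316) = -2.2316
  grad(y) = 9.5368, v = y - alpha*grad = -4.199
  prox(v) = soft_thresh(-4.199, 0.132) = -4.067
Iteration 2: beta = 0.3333, y = -4.067 + 0.3333*(-4.067 + 2.2316) = -4.6788
  grad(y) = 4.6424, v = y - alpha*grad = -5.6365
  prox(v) = soft_thresh(-5.6365, 0.132) = -5.5045
Iteration 3: beta = 0.5, y = -5.5045 + 0.5*(-5.5045 + 4.067) = -6.2232
  grad(y) = 1.5535, v = y - alpha*grad = -6.5437
  prox(v) = soft_thresh(-6.5437, 0.132) = -6.4117
Iteration 4: beta = 0.6, y = -6.4117 + 0.6*(-6.4117 + 5.5045) = -6.956
  grad(y) = 0.0879, v = y - alpha*grad = -6.9742
  prox(v) = soft_thresh(-6.9742, 0.132) = -6.8421
f(x_4) = 1*(-6.8421)^2 + 14*(-6.8421) + 0.64*|-6.8421| = -44.5961


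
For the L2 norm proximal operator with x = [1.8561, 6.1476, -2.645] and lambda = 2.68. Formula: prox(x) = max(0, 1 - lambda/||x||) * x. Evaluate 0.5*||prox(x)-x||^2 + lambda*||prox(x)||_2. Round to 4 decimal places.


Step 1: Compute ||x||.
||x|| = 6.9451
Step 2: Compute scaling factor.
scale = max(0, 1 - 2.68/6.9451) = 0.6141
Step 3: prox(x) = [1.1399, 3.7753, -1.6243]
||prox(x)|| = 4.2651
Step 4: Proximal objective.
0.5*||prox-x||^2 = 3.5912
lambda*||prox|| = 11.4305
Total = 15.0216


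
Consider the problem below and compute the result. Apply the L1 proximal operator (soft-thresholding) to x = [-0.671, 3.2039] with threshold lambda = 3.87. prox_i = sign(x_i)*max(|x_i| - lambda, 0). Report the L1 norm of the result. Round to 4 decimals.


Soft-thresholding with lambda = 3.87:
prox(-0.671) = sign(-0.671)*max(|-0.671| - 3.87, 0) = 0.0
prox(3.2039) = sign(3.2039)*max(|3.2039| - 3.87, 0) = 0.0
prox(x) = [0.0, 0.0]
||prox(x)||_1 = 0.0 + 0.0 = 0.0


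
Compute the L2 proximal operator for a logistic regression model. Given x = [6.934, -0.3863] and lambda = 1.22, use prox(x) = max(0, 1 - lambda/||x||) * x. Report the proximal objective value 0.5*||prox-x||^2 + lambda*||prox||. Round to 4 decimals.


Step 1: Compute ||x||.
||x|| = 6.9448
Step 2: Compute scaling factor.
scale = max(0, 1 - 1.22/6.9448) = 0.8243
Step 3: prox(x) = [5.7159, -0.3184]
||prox(x)|| = 5.7248
Step 4: Proximal objective.
0.5*||prox-x||^2 = 0.7442
lambda*||prox|| = 6.9843
Total = 7.7284


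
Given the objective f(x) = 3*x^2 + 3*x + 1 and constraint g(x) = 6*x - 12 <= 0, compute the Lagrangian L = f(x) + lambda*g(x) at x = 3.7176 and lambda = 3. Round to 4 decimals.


Step 1: Evaluate f(x).
f(3.7176) = 3*3.7176^2 + 3*3.7176 + 1 = 53.6144
Step 2: Evaluate g(x).
g(3.7176) = 6*3.7176 - 12 = 10.3056
Step 3: Compute Lagrangian.
L = 53.6144 + 3*10.3056 = 84.5312


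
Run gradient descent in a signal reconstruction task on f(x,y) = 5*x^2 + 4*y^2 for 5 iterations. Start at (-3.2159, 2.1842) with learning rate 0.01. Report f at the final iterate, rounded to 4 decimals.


Gradient descent on f(x,y) = 5*x^2 + 4*y^2.
Starting point: (-3.2159, 2.1842), alpha = 0.01
Step 1: grad_x = 2*5*-3.2159 = -32.159, grad_y = 2*4*2.1842 = 17.4736
  x_1 = -3.2159 - 0.01*-32.159 = -2.8943
  y_1 = 2.1842 - 0.01*17.4736 = 2.0095
Step 2: grad_x = 2*5*-2.8943 = -28.9431, grad_y = 2*4*2.0095 = 16.0757
  x_2 = -2.8943 - 0.01*-28.9431 = -2.6049
  y_2 = 2.0095 - 0.01*16.0757 = 1.8487
Step 3: grad_x = 2*5*-2.6049 = -26.0488, grad_y = 2*4*1.8487 = 14.7897
  x_3 = -2.6049 - 0.01*-26.0488 = -2.3444
  y_3 = 1.8487 - 0.01*14.7897 = 1.7008
Step 4: grad_x = 2*5*-2.3444 = -23.4439, grad_y = 2*4*1.7008 = 13.6065
  x_4 = -2.3444 - 0.01*-23.4439 = -2.11
  y_4 = 1.7008 - 0.01*13.6065 = 1.5647
Step 5: grad_x = 2*5*-2.11 = -21.0995, grad_y = 2*4*1.5647 = 12.518
  x_5 = -2.11 - 0.01*-21.0995 = -1.899
  y_5 = 1.5647 - 0.01*12.518 = 1.4396
f(-1.899, 1.4396) = 5*(-1.899)^2 + 4*1.4396^2 = 26.3196


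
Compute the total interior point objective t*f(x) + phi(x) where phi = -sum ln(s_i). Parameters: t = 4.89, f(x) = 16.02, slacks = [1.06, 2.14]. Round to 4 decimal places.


Step 1: Compute log-barrier.
ln values: [0.0583, 0.7608]
phi = -(0.0583 + 0.7608) = -0.8191
Step 2: Compute augmented objective.
t*f(x) = 4.89*16.02 = 78.3378
Total = 78.3378 - 0.8191 = 77.5187


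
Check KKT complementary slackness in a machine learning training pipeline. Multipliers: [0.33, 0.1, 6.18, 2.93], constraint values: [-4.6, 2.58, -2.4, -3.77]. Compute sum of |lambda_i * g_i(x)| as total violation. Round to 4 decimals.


KKT complementary slackness check:
lambda_1 * g_1 = 0.33 * -4.6 = -1.518
lambda_2 * g_2 = 0.1 * 2.58 = 0.258
lambda_3 * g_3 = 6.18 * -2.4 = -14.832
lambda_4 * g_4 = 2.93 * -3.77 = -11.0461
Total violation = 1.518 + 0.258 + 14.832 + 11.0461 = 27.6541


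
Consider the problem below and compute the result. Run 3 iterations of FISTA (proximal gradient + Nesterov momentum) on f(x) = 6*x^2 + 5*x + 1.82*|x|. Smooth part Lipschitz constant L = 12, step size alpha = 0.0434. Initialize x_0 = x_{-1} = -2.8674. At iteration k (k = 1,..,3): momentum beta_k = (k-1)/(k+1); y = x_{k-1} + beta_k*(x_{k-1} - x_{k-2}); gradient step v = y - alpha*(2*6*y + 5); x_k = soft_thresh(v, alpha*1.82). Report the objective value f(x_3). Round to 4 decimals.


FISTA on f(x) = 6*x^2 + 5*x + 1.82*|x|
L = 12, alpha = 0.0434
Iteration 1: beta = 0.0, y = -2.8674 + 0.0*(-2.8674 + 2.8674) = -2.8674
  grad(y) = -29.4088, v = y - alpha*grad = -1.5911
  prox(v) = soft_thresh(-1.5911, 0.079) = -1.5121
Iteration 2: beta = 0.3333, y = -1.5121 + 0.3333*(-1.5121 + 2.8674) = -1.0603
  grad(y) = -7.7235, v = y - alpha*grad = -0.7251
  prox(v) = soft_thresh(-0.7251, 0.079) = -0.6461
Iteration 3: beta = 0.5, y = -0.6461 + 0.5*(-0.6461 + 1.5121) = -0.2131
  grad(y) = 2.4425, v = y - alpha*grad = -0.3191
  prox(v) = soft_thresh(-0.3191, 0.079) = -0.2401
f(x_3) = 6*(-0.2401)^2 + 5*(-0.2401) + 1.82*|-0.2401| = -0.4176


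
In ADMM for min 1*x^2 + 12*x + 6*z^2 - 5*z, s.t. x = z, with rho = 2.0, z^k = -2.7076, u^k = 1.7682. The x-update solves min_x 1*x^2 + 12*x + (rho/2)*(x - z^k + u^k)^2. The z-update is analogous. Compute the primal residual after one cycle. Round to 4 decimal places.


ADMM iteration with rho = 2.0, z^k = -2.7076, u^k = 1.7682
Step 1: x-update.
Minimize 1*x^2 + 12*x + (2.0/2)*(x + 2.7076 + 1.7682)^2
FOC: (2*1 + 2.0)*x = -12 + 2.0*(-2.7076 - 1.7682)
x^{k+1} = -5.2379
Step 2: z-update.
Minimize 6*z^2 - 5*z + (2.0/2)*(-5.2379 - z + 1.7682)^2
FOC: (2*6 + 2.0)*z = 5 + 2.0*(-5.2379 + 1.7682)
z^{k+1} = -0.1385
Step 3: u-update.
u^{k+1} = 1.7682 - 5.2379 + 0.1385 = -3.3312
Step 4: Primal residual = |-5.2379 + 0.1385| = 5.0994


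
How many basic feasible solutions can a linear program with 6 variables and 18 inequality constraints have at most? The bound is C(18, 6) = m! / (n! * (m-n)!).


Each vertex corresponds to some choice of n active constraints out of m, so the number of vertices is at most C(m, n) = m! / (n!(m-n)!).
m = 18, n = 6
Numerator: 18 * 17 * 16 * 15 * 14 * 13
Denominator: 6! = 720
C(18, 6) = 18564


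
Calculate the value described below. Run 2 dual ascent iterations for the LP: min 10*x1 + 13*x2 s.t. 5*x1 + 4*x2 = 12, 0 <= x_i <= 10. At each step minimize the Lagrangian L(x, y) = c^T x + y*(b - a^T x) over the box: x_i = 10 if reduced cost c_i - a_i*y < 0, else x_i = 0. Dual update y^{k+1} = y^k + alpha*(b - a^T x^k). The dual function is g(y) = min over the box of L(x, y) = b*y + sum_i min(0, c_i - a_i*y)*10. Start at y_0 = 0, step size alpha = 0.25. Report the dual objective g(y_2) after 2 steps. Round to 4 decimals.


Dual ascent for LP: min 10*x1 + 13*x2, 5*x1 + 4*x2 = 12, 0 <= x_i <= 10
Step 1: y^k = 0.0, reduced costs: (10.0, 13.0)
  x^k = (0.0, 0.0), subgradient = b - a^T x = 12.0
  y^{k+1} = 0.0 + 0.25*12.0 = 3.0
Step 2: y^k = 3.0, reduced costs: (-5.0, 1.0)
  x^k = (10.0, 0.0), subgradient = b - a^T x = -38.0
  y^{k+1} = 3.0 + 0.25*-38.0 = -6.5
Dual objective at y_2 = -6.5: reduced costs (42.5, 39.0), box minimizer x = (0.0, 0.0)
g(y_2) = b*y + (c1 - a1*y)*x1 + (c2 - a2*y)*x2 = 12*(-6.5) + 42.5*0.0 + 39.0*0.0 = -78.0 + 0.0 + 0.0 = -78.0


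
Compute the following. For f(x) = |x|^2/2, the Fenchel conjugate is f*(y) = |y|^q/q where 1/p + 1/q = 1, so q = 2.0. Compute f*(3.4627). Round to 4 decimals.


The conjugate exponent q satisfies 1/p + 1/q = 1.
p = 2, so q = 2/(2 - 1) = 2.0
|y|^q = 3.4627^2.0 = 11.9903
f*(3.4627) = 11.9903 / 2.0 = 5.9951


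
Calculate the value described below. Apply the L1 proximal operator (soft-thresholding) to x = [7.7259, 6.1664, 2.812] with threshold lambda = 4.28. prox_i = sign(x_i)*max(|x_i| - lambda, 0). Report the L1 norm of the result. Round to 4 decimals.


Soft-thresholding with lambda = 4.28:
prox(7.7259) = sign(7.7259)*max(|7.7259| - 4.28, 0) = 3.4459
prox(6.1664) = sign(6.1664)*max(|6.1664| - 4.28, 0) = 1.8864
prox(2.812) = sign(2.812)*max(|2.812| - 4.28, 0) = 0.0
prox(x) = [3.4459, 1.8864, 0.0]
||prox(x)||_1 = 3.4459 + 1.8864 + 0.0 = 5.3323


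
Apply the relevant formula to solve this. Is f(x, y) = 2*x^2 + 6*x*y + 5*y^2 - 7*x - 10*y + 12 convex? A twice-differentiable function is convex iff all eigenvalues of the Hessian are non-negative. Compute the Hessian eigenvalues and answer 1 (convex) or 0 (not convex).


The Hessian of f(x,y) = 2*x^2 + 6*x*y + 5*y^2 - 7*x - 10*y + 12 is:
H = [[4, 6], [6, 10]]
Trace = 4 + 10 = 14
Determinant = 4*10 - (6)^2 = 4
Discriminant = (14)^2 - 4*4 = 180.0
Eigenvalues: lambda_1 = 0.2918, lambda_2 = 13.7082
The function is convex.

1


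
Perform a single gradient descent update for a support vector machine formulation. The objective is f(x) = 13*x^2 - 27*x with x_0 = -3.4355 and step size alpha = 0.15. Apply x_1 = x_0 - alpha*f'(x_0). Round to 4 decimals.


We compute the gradient at x_0 and apply the update.
f'(x) = 26*x - 27
f'(-3.4355) = 26*-3.4355 - 27 = -116.323
x_1 = -3.4355 - 0.15*-116.323 = 14.013


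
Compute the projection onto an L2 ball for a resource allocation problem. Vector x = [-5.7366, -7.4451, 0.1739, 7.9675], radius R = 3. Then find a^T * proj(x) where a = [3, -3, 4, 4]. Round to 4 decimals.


Step 1: Compute ||x|| (intermediates to 6 decimals).
||x|| = sqrt((-5.7366)^2 + (-7.4451)^2 + 0.1739^2 + 7.9675^2) = 12.322718
Step 2: Project.
Since ||x|| > R, scale = R/||x|| = 3/12.322718 = 0.243453, proj(x) = scale * x
proj(x) = [-1.396592, -1.812532, 0.042336, 1.939712]
Step 3: Dot product.
a^T * proj(x) = 3*(-1.396592) - 3*(-1.812532) + 4*0.042336 + 4*1.939712 = 9.176


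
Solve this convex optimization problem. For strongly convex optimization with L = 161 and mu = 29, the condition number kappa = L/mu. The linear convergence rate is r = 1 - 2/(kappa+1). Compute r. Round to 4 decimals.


Step 1: Compute the condition number.
kappa = L/mu = 161/29 = 5.5517
Step 2: Compute the convergence rate.
r = 1 - 2/(kappa + 1) = 1 - 2*mu/(L + mu) = (L - mu)/(L + mu) = 132/190 = 0.6947


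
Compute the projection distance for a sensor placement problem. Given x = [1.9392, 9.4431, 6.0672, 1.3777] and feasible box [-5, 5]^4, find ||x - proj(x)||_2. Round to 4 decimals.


Project each component onto [-5, 5].
clip(1.9392) = 1.9392, clip(9.4431) = 5.0, clip(6.0672) = 5.0, clip(1.3777) = 1.3777
Projection = [1.9392, 5.0, 5.0, 1.3777]
Squared diffs: [0.0, 19.7411, 1.1389, 0.0]
Distance = sqrt(20.88) = 4.5695


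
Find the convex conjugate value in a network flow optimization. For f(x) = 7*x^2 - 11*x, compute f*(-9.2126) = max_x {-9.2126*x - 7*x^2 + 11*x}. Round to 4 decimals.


f*(y) = sup_x {y*x - a*x^2 - b*x} = sup_x {(y-b)*x - a*x^2}
FOC: (y - b) - 2a*x = 0 => x* = (y - b)/(2a)
x* = (-9.2126 + 11)/(2*7) = 0.1277
f*(-9.2126) = (y-b)^2/(4a) = (-9.2126 + 11)^2/(4*7)
= 3.1948/28 = 0.1141


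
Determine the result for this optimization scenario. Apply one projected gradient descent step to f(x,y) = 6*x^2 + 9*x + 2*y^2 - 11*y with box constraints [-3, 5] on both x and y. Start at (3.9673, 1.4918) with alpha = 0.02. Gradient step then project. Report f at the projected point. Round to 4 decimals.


Step 1: Compute gradient at (3.9673, 1.4918).
grad_x = 2*6*3.9673 + 9 = 56.6076
grad_y = 2*2*1.4918 - 11 = -5.0328
Step 2: Gradient step.
x_raw = 3.9673 - 0.02*56.6076 = 2.8351
y_raw = 1.4918 - 0.02*-5.0328 = 1.5925
Step 3: Project onto [-3, 5].
x_proj = clip(2.8351) = 2.8351
y_proj = clip(1.5925) = 1.5925
Step 4: Evaluate f.
f(2.8351, 1.5925) = 61.2995


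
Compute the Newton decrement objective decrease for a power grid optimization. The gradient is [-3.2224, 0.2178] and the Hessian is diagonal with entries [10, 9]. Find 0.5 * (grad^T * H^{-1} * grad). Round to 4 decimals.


Step 1: H is diagonal, so H^(-1) * g = [-0.3222, 0.0242].
Step 2: g^T H^(-1) g = sum_i g_i^2 / H_ii
  = (-3.2224)^2/10 + (0.2178)^2/9
  = 1.0384 + 0.0053 = 1.0437
Step 3: Objective decrease = 0.5 * g^T H^(-1) g = 0.5218


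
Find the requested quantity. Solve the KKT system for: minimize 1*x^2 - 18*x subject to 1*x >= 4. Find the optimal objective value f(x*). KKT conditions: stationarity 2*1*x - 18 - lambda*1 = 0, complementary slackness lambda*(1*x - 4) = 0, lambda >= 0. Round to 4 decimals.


Step 1: Try lambda = 0 (constraint inactive).
Stationarity: 2*1*x - 18 = 0
x* = 18/(2*1) = 9.0
Check constraint: 1*9.0 = 9.0 >= 4 -- satisfied.
Step 2: Compute optimal value.
f(x*) = 1*9.0^2 - 18*9.0 = -81.0


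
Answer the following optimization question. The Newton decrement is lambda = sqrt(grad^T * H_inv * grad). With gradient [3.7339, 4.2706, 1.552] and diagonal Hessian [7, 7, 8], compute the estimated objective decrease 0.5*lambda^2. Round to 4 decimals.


Step 1: H is diagonal, so H^(-1) * g = [0.5334, 0.6101, 0.194].
Step 2: g^T H^(-1) g = sum_i g_i^2 / H_ii
  = (3.7339)^2/7 + (4.2706)^2/7 + (1.552)^2/8
  = 1.9917 + 2.6054 + 0.3011 = 4.8982
Step 3: Objective decrease = 0.5 * g^T H^(-1) g = 2.4491


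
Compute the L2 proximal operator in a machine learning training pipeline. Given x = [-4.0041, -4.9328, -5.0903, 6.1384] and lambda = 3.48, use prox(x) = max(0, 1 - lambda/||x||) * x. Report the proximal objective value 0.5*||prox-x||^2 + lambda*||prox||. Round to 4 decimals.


Step 1: Compute ||x||.
||x|| = 10.1959
Step 2: Compute scaling factor.
scale = max(0, 1 - 3.48/10.1959) = 0.6587
Step 3: prox(x) = [-2.6374, -3.2492, -3.3529, 4.0433]
||prox(x)|| = 6.7159
Step 4: Proximal objective.
0.5*||prox-x||^2 = 6.0552
lambda*||prox|| = 23.3713
Total = 29.4265


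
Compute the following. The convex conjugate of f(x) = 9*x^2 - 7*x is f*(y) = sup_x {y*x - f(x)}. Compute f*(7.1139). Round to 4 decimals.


f*(y) = sup_x {y*x - a*x^2 - b*x} = sup_x {(y-b)*x - a*x^2}
FOC: (y - b) - 2a*x = 0 => x* = (y - b)/(2a)
x* = (7.1139 + 7)/(2*9) = 0.7841
f*(7.1139) = (y-b)^2/(4a) = (7.1139 + 7)^2/(4*9)
= 199.2022/36 = 5.5334


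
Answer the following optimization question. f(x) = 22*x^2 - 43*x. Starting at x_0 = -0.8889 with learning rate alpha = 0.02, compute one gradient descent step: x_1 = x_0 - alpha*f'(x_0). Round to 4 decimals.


We compute the gradient at x_0 and apply the update.
f'(x) = 44*x - 43
f'(-0.8889) = 44*-0.8889 - 43 = -82.1116
x_1 = -0.8889 - 0.02*-82.1116 = 0.7533


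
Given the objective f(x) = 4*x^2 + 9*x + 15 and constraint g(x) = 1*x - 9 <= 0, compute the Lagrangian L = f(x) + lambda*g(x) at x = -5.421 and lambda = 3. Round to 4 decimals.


Step 1: Evaluate f(x).
f(-5.421) = 4*(-5.421)^2 + 9*(-5.421) + 15 = 83.76
Step 2: Evaluate g(x).
g(-5.421) = 1*-5.421 - 9 = -14.421
Step 3: Compute Lagrangian.
L = 83.76 + 3*-14.421 = 40.497


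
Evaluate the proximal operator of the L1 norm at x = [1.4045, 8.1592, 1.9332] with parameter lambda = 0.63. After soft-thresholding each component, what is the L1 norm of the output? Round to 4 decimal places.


Soft-thresholding with lambda = 0.63:
prox(1.4045) = sign(1.4045)*max(|1.4045| - 0.63, 0) = 0.7745
prox(8.1592) = sign(8.1592)*max(|8.1592| - 0.63, 0) = 7.5292
prox(1.9332) = sign(1.9332)*max(|1.9332| - 0.63, 0) = 1.3032
prox(x) = [0.7745, 7.5292, 1.3032]
||prox(x)||_1 = 0.7745 + 7.5292 + 1.3032 = 9.6069
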